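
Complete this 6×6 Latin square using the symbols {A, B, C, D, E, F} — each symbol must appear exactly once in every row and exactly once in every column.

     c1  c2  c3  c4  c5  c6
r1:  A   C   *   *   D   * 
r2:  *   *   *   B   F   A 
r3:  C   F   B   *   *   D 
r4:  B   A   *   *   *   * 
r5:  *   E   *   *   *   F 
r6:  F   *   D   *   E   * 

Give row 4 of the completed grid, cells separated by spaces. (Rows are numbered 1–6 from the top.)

(r2,c2) = D
(r3,c5) = A
(r4,c5) = C
(r4,c6) = E
(r5,c1) = D
(r5,c5) = B
(r6,c2) = B
(r6,c6) = C
(r1,c6) = B
(r2,c1) = E
(r2,c3) = C
(r3,c4) = E
(r4,c3) = F
(r4,c4) = D

B A F D C E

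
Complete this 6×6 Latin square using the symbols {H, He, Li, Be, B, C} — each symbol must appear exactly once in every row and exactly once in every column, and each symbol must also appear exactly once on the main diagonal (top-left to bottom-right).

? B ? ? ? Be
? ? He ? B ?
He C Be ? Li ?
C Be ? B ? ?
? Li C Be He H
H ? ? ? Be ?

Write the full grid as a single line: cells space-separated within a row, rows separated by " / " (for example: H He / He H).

Li B H He C Be / Be H He C B Li / He C Be H Li B / C Be Li B H He / B Li C Be He H / H He B Li Be C

Cell (r1,c1): row 1 has {Be,B}; column 1 has {H,He,C}; the diagonal has {He,Be,B} → Li.
Cell (r1,c3): row 1 has {Li,Be,B}; column 3 has {He,Be,C} → H.
Cell (r1,c5): row 1 has {H,Li,Be,B}; column 5 has {He,Li,Be,B} → C.
Cell (r2,c1): row 2 has {He,B}; column 1 has {H,He,Li,C} → Be.
Cell (r2,c2): row 2 has {He,Be,B}; column 2 has {Li,Be,B,C}; the diagonal has {He,Li,Be,B} → H.
Cell (r3,c4): row 3 has {He,Li,Be,C}; column 4 has {Be,B} → H.
Cell (r3,c6): row 3 has {H,He,Li,Be,C}; column 6 has {H,Be} → B.
Cell (r4,c3): row 4 has {Be,B,C}; column 3 has {H,He,Be,C} → Li.
Cell (r4,c5): row 4 has {Li,Be,B,C}; column 5 has {He,Li,Be,B,C} → H.
Cell (r4,c6): row 4 has {H,Li,Be,B,C}; column 6 has {H,Be,B} → He.
Cell (r5,c1): row 5 has {H,He,Li,Be,C}; column 1 has {H,He,Li,Be,C} → B.
Cell (r6,c2): row 6 has {H,Be}; column 2 has {H,Li,Be,B,C} → He.
Cell (r6,c3): row 6 has {H,He,Be}; column 3 has {H,He,Li,Be,C} → B.
Cell (r6,c6): row 6 has {H,He,Be,B}; column 6 has {H,He,Be,B}; the diagonal has {H,He,Li,Be,B} → C.
Cell (r1,c4): row 1 has {H,Li,Be,B,C}; column 4 has {H,Be,B} → He.
Cell (r2,c6): row 2 has {H,He,Be,B}; column 6 has {H,He,Be,B,C} → Li.
Cell (r6,c4): row 6 has {H,He,Be,B,C}; column 4 has {H,He,Be,B} → Li.
Cell (r2,c4): row 2 has {H,He,Li,Be,B}; column 4 has {H,He,Li,Be,B} → C.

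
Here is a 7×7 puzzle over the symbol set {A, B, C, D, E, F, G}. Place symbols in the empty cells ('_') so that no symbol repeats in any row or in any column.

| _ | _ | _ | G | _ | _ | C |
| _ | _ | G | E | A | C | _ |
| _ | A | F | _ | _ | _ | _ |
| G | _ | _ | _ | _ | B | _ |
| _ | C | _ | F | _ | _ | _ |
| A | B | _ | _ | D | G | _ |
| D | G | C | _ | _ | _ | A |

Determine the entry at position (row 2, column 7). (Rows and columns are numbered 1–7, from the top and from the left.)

B

(r6,c3): row 6 has {A,B,D,G}; column 3 has {C,F,G}, so it must be E.
(r6,c4): row 6 has {A,B,D,E,G}; column 4 has {E,F,G}, so it must be C.
(r6,c7): row 6 has {A,B,C,D,E,G}; column 7 has {A,C}, so it must be F.
(r7,c4): row 7 has {A,C,D,G}; column 4 has {C,E,F,G}, so it must be B.
(r3,c4): row 3 has {A,F}; column 4 has {B,C,E,F,G}, so it must be D.
(r3,c6): row 3 has {A,D,F}; column 6 has {B,C,G}, so it must be E.
(r4,c4): row 4 has {B,G}; column 4 has {B,C,D,E,F,G}, so it must be A.
(r7,c6): row 7 has {A,B,C,D,G}; column 6 has {B,C,E,G}, so it must be F.
(r4,c3): row 4 has {A,B,G}; column 3 has {C,E,F,G}, so it must be D.
(r4,c7): row 4 has {A,B,D,G}; column 7 has {A,C,F}, so it must be E.
(r7,c5): row 7 has {A,B,C,D,F,G}; column 5 has {A,D}, so it must be E.
(r4,c2): row 4 has {A,B,D,E,G}; column 2 has {A,B,C,G}, so it must be F.
(r4,c5): row 4 has {A,B,D,E,F,G}; column 5 has {A,D,E}, so it must be C.
(r2,c2): row 2 has {A,C,E,G}; column 2 has {A,B,C,F,G}, so it must be D.
(r2,c7): row 2 has {A,C,D,E,G}; column 7 has {A,C,E,F}, so it must be B.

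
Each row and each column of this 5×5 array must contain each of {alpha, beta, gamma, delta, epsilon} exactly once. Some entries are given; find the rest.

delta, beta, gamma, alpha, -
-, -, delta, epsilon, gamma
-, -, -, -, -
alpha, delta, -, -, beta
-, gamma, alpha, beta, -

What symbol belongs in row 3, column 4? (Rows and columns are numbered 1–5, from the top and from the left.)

delta

(r1,c5) = epsilon
(r2,c1) = beta
(r2,c2) = alpha
(r3,c2) = epsilon
(r3,c3) = beta
(r4,c3) = epsilon
(r4,c4) = gamma
(r5,c1) = epsilon
(r5,c5) = delta
(r3,c1) = gamma
(r3,c4) = delta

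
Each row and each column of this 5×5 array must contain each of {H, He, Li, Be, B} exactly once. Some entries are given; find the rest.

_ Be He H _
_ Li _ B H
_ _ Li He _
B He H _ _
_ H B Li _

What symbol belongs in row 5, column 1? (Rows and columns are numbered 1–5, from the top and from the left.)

(r1,c1) = Li
(r1,c5) = B
(r2,c3) = Be
(r3,c2) = B
(r3,c5) = Be
(r4,c4) = Be
(r4,c5) = Li
(r5,c5) = He
(r2,c1) = He
(r3,c1) = H
(r5,c1) = Be

Be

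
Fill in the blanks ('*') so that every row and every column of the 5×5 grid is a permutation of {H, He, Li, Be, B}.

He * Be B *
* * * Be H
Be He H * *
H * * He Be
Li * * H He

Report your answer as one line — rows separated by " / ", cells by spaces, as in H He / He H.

He H Be B Li / B Li He Be H / Be He H Li B / H B Li He Be / Li Be B H He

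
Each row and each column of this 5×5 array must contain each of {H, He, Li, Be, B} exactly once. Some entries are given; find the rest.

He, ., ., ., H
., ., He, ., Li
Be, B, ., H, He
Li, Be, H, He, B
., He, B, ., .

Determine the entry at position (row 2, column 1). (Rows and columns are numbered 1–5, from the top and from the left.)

(r1,c2) = Li
(r1,c3) = Be
(r1,c4) = B
(r2,c2) = H
(r2,c4) = Be
(r3,c3) = Li
(r5,c1) = H
(r5,c4) = Li
(r5,c5) = Be
(r2,c1) = B

B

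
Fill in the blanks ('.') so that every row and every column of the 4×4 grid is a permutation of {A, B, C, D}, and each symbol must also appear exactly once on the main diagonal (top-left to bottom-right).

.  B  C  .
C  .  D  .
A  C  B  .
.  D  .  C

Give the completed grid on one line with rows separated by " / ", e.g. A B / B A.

D B C A / C A D B / A C B D / B D A C

row 1 has {B,C}; column 1 has {A,C}; the diagonal has {B,C} — only D is left for (r1,c1).
row 1 has {B,C,D}; column 4 has {C} — only A is left for (r1,c4).
row 2 has {C,D}; column 2 has {B,C,D}; the diagonal has {B,C,D} — only A is left for (r2,c2).
row 2 has {A,C,D}; column 4 has {A,C} — only B is left for (r2,c4).
row 3 has {A,B,C}; column 4 has {A,B,C} — only D is left for (r3,c4).
row 4 has {C,D}; column 1 has {A,C,D} — only B is left for (r4,c1).
row 4 has {B,C,D}; column 3 has {B,C,D} — only A is left for (r4,c3).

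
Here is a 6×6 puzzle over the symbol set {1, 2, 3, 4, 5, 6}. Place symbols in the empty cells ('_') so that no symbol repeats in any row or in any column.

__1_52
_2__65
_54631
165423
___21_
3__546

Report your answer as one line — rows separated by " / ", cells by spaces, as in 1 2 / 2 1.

(r1,c4) = 3
(r2,c1) = 4
(r2,c3) = 3
(r2,c4) = 1
(r3,c1) = 2
(r5,c3) = 6
(r5,c6) = 4
(r6,c2) = 1
(r6,c3) = 2
(r1,c1) = 6
(r1,c2) = 4
(r5,c1) = 5
(r5,c2) = 3

6 4 1 3 5 2 / 4 2 3 1 6 5 / 2 5 4 6 3 1 / 1 6 5 4 2 3 / 5 3 6 2 1 4 / 3 1 2 5 4 6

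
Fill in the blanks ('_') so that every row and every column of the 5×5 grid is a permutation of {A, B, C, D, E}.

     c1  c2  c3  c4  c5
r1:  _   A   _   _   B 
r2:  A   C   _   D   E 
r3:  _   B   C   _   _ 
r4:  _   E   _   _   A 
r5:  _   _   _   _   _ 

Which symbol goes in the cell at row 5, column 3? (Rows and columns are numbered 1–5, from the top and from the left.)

A

(r2,c3): row 2 has {A,C,D,E}; column 3 has {C}, so it must be B.
(r3,c5): row 3 has {B,C}; column 5 has {A,B,E}, so it must be D.
(r4,c3): row 4 has {A,E}; column 3 has {B,C}, so it must be D.
(r5,c2): row 5 is empty so far; column 2 has {A,B,C,E}, so it must be D.
(r5,c5): row 5 has {D}; column 5 has {A,B,D,E}, so it must be C.
(r1,c3): row 1 has {A,B}; column 3 has {B,C,D}, so it must be E.
(r1,c4): row 1 has {A,B,E}; column 4 has {D}, so it must be C.
(r3,c1): row 3 has {B,C,D}; column 1 has {A}, so it must be E.
(r3,c4): row 3 has {B,C,D,E}; column 4 has {C,D}, so it must be A.
(r4,c4): row 4 has {A,D,E}; column 4 has {A,C,D}, so it must be B.
(r5,c1): row 5 has {C,D}; column 1 has {A,E}, so it must be B.
(r5,c3): row 5 has {B,C,D}; column 3 has {B,C,D,E}, so it must be A.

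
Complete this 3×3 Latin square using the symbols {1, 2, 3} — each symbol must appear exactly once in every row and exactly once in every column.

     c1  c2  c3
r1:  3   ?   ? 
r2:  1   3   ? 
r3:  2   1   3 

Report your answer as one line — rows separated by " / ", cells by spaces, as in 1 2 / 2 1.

3 2 1 / 1 3 2 / 2 1 3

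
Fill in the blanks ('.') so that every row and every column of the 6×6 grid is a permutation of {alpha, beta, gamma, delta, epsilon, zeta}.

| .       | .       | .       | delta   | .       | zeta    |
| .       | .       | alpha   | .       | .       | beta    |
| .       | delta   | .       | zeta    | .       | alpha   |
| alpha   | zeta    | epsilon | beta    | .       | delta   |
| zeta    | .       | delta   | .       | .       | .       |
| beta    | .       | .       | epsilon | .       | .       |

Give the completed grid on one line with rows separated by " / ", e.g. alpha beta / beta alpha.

epsilon beta gamma delta alpha zeta / delta epsilon alpha gamma zeta beta / gamma delta beta zeta epsilon alpha / alpha zeta epsilon beta gamma delta / zeta gamma delta alpha beta epsilon / beta alpha zeta epsilon delta gamma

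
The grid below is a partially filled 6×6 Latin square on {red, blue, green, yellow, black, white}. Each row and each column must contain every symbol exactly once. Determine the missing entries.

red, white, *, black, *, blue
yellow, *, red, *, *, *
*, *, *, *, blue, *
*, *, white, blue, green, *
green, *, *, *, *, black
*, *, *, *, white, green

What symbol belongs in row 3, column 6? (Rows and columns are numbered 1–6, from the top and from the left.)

red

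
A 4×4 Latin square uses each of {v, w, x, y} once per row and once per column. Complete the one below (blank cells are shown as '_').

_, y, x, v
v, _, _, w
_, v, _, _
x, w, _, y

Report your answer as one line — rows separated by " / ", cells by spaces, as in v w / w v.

row 1 has {v,x,y}; column 1 has {v,x} — only w is left for (r1,c1).
row 2 has {v,w}; column 2 has {v,w,y} — only x is left for (r2,c2).
row 2 has {v,w,x}; column 3 has {x} — only y is left for (r2,c3).
row 3 has {v}; column 1 has {v,w,x} — only y is left for (r3,c1).
row 3 has {v,y}; column 3 has {x,y} — only w is left for (r3,c3).
row 3 has {v,w,y}; column 4 has {v,w,y} — only x is left for (r3,c4).
row 4 has {w,x,y}; column 3 has {w,x,y} — only v is left for (r4,c3).

w y x v / v x y w / y v w x / x w v y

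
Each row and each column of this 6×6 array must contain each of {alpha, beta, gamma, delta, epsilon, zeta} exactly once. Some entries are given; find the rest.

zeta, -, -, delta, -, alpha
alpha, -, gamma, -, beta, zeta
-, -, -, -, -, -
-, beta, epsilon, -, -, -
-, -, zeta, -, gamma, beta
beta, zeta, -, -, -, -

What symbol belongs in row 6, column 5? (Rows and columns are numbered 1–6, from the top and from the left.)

row 1 has {alpha,delta,zeta}; column 3 has {gamma,epsilon,zeta} — only beta is left for (r1,c3).
row 1 has {alpha,beta,delta,zeta}; column 5 has {beta,gamma} — only epsilon is left for (r1,c5).
row 2 has {alpha,beta,gamma,zeta}; column 4 has {delta} — only epsilon is left for (r2,c4).
row 5 has {beta,gamma,zeta}; column 4 has {delta,epsilon} — only alpha is left for (r5,c4).
row 6 has {beta,zeta}; column 4 has {alpha,delta,epsilon} — only gamma is left for (r6,c4).
row 1 has {alpha,beta,delta,epsilon,zeta}; column 2 has {beta,zeta} — only gamma is left for (r1,c2).
row 2 has {alpha,beta,gamma,epsilon,zeta}; column 2 has {beta,gamma,zeta} — only delta is left for (r2,c2).
row 4 has {beta,epsilon}; column 4 has {alpha,gamma,delta,epsilon} — only zeta is left for (r4,c4).
row 5 has {alpha,beta,gamma,zeta}; column 2 has {beta,gamma,delta,zeta} — only epsilon is left for (r5,c2).
row 3 is empty so far; column 2 has {beta,gamma,delta,epsilon,zeta} — only alpha is left for (r3,c2).
row 3 has {alpha}; column 3 has {beta,gamma,epsilon,zeta} — only delta is left for (r3,c3).
row 3 has {alpha,delta}; column 4 has {alpha,gamma,delta,epsilon,zeta} — only beta is left for (r3,c4).
row 3 has {alpha,beta,delta}; column 5 has {beta,gamma,epsilon} — only zeta is left for (r3,c5).
row 5 has {alpha,beta,gamma,epsilon,zeta}; column 1 has {alpha,beta,zeta} — only delta is left for (r5,c1).
row 6 has {beta,gamma,zeta}; column 3 has {beta,gamma,delta,epsilon,zeta} — only alpha is left for (r6,c3).
row 6 has {alpha,beta,gamma,zeta}; column 5 has {beta,gamma,epsilon,zeta} — only delta is left for (r6,c5).

delta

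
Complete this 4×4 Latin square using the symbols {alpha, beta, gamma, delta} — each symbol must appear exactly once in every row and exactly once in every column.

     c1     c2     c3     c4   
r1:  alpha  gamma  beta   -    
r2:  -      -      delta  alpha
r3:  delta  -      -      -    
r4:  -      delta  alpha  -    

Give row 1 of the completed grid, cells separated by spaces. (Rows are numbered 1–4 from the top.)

alpha gamma beta delta

(r1,c4) = delta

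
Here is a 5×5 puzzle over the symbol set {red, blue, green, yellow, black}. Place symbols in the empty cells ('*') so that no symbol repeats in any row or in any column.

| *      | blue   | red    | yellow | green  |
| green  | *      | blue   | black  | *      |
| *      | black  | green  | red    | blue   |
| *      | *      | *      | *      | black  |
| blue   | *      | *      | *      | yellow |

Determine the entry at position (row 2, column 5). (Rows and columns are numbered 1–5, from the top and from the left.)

red

(r1,c1): row 1 has {red,blue,green,yellow}; column 1 has {blue,green}, so it must be black.
(r2,c5): row 2 has {blue,green,black}; column 5 has {blue,green,yellow,black}, so it must be red.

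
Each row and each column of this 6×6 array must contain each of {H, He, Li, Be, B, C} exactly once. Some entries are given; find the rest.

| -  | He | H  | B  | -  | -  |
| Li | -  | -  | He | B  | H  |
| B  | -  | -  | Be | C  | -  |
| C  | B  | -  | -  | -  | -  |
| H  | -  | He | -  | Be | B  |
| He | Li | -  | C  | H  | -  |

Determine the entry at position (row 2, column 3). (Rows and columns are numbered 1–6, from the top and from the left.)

C

At row 1, column 1: row 1 has {H,He,B}; column 1 has {H,He,Li,B,C}; that leaves Be.
At row 1, column 5: row 1 has {H,He,Be,B}; column 5 has {H,Be,B,C}; that leaves Li.
At row 1, column 6: row 1 has {H,He,Li,Be,B}; column 6 has {H,B}; that leaves C.
At row 3, column 2: row 3 has {Be,B,C}; column 2 has {He,Li,B}; that leaves H.
At row 3, column 3: row 3 has {H,Be,B,C}; column 3 has {H,He}; that leaves Li.
At row 3, column 6: row 3 has {H,Li,Be,B,C}; column 6 has {H,B,C}; that leaves He.
At row 4, column 3: row 4 has {B,C}; column 3 has {H,He,Li}; that leaves Be.
At row 4, column 5: row 4 has {Be,B,C}; column 5 has {H,Li,Be,B,C}; that leaves He.
At row 4, column 6: row 4 has {He,Be,B,C}; column 6 has {H,He,B,C}; that leaves Li.
At row 5, column 2: row 5 has {H,He,Be,B}; column 2 has {H,He,Li,B}; that leaves C.
At row 5, column 4: row 5 has {H,He,Be,B,C}; column 4 has {He,Be,B,C}; that leaves Li.
At row 6, column 3: row 6 has {H,He,Li,C}; column 3 has {H,He,Li,Be}; that leaves B.
At row 6, column 6: row 6 has {H,He,Li,B,C}; column 6 has {H,He,Li,B,C}; that leaves Be.
At row 2, column 2: row 2 has {H,He,Li,B}; column 2 has {H,He,Li,B,C}; that leaves Be.
At row 2, column 3: row 2 has {H,He,Li,Be,B}; column 3 has {H,He,Li,Be,B}; that leaves C.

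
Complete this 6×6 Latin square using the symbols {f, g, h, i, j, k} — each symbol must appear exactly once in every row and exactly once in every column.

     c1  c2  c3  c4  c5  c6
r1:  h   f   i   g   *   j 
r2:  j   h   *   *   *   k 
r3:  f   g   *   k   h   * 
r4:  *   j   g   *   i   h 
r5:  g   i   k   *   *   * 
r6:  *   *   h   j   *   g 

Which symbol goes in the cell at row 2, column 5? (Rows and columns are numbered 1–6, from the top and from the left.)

g

(r1,c5) = k
(r2,c3) = f
(r2,c4) = i
(r2,c5) = g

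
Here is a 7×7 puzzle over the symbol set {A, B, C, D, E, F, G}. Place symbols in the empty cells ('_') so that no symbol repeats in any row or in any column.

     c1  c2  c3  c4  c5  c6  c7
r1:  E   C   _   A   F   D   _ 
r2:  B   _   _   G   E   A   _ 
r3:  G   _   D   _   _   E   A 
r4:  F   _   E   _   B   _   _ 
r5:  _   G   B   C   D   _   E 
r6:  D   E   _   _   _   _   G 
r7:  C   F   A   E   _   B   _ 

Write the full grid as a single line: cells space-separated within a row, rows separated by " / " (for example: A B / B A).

E C G A F D B / B D C G E A F / G B D F C E A / F A E D B G C / A G B C D F E / D E F B A C G / C F A E G B D

(r1,c3) = G
(r1,c7) = B
(r2,c2) = D
(r3,c2) = B
(r3,c4) = F
(r3,c5) = C
(r4,c2) = A
(r4,c4) = D
(r4,c7) = C
(r5,c1) = A
(r5,c6) = F
(r6,c4) = B
(r6,c5) = A
(r6,c6) = C
(r7,c5) = G
(r7,c7) = D
(r2,c7) = F
(r4,c6) = G
(r6,c3) = F
(r2,c3) = C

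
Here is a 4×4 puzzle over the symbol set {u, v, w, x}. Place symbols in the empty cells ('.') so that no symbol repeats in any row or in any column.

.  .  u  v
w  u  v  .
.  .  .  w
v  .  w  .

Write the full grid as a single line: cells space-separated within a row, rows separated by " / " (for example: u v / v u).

(r1,c1) = x
(r1,c2) = w
(r2,c4) = x
(r3,c1) = u
(r3,c3) = x
(r4,c2) = x
(r4,c4) = u
(r3,c2) = v

x w u v / w u v x / u v x w / v x w u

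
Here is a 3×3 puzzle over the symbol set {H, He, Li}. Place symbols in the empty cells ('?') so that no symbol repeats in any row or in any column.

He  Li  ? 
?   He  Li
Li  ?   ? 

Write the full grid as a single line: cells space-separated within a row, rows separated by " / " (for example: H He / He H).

He Li H / H He Li / Li H He

(r1,c3) = H
(r2,c1) = H
(r3,c2) = H
(r3,c3) = He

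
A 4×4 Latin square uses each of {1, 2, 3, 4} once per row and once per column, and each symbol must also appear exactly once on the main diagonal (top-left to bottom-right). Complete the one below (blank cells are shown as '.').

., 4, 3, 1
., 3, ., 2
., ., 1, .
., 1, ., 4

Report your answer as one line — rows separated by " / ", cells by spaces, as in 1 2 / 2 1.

At row 1, column 1: row 1 has {1,3,4}; column 1 is empty so far; the diagonal has {1,3,4}; that leaves 2.
At row 2, column 3: row 2 has {2,3}; column 3 has {1,3}; that leaves 4.
At row 3, column 2: row 3 has {1}; column 2 has {1,3,4}; that leaves 2.
At row 3, column 4: row 3 has {1,2}; column 4 has {1,2,4}; that leaves 3.
At row 4, column 1: row 4 has {1,4}; column 1 has {2}; that leaves 3.
At row 4, column 3: row 4 has {1,3,4}; column 3 has {1,3,4}; that leaves 2.
At row 2, column 1: row 2 has {2,3,4}; column 1 has {2,3}; that leaves 1.
At row 3, column 1: row 3 has {1,2,3}; column 1 has {1,2,3}; that leaves 4.

2 4 3 1 / 1 3 4 2 / 4 2 1 3 / 3 1 2 4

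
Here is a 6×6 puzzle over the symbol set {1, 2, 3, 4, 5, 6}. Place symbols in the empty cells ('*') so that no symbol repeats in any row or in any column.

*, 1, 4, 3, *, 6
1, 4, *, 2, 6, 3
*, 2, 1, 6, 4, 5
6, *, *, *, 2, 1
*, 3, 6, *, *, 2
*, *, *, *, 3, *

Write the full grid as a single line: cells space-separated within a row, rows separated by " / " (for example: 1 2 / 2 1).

Cell (r1,c5): row 1 has {1,3,4,6}; column 5 has {2,3,4,6} → 5.
Cell (r2,c3): row 2 has {1,2,3,4,6}; column 3 has {1,4,6} → 5.
Cell (r3,c1): row 3 has {1,2,4,5,6}; column 1 has {1,6} → 3.
Cell (r4,c2): row 4 has {1,2,6}; column 2 has {1,2,3,4} → 5.
Cell (r4,c3): row 4 has {1,2,5,6}; column 3 has {1,4,5,6} → 3.
Cell (r4,c4): row 4 has {1,2,3,5,6}; column 4 has {2,3,6} → 4.
Cell (r5,c5): row 5 has {2,3,6}; column 5 has {2,3,4,5,6} → 1.
Cell (r6,c2): row 6 has {3}; column 2 has {1,2,3,4,5} → 6.
Cell (r6,c3): row 6 has {3,6}; column 3 has {1,3,4,5,6} → 2.
Cell (r6,c6): row 6 has {2,3,6}; column 6 has {1,2,3,5,6} → 4.
Cell (r1,c1): row 1 has {1,3,4,5,6}; column 1 has {1,3,6} → 2.
Cell (r5,c4): row 5 has {1,2,3,6}; column 4 has {2,3,4,6} → 5.
Cell (r6,c1): row 6 has {2,3,4,6}; column 1 has {1,2,3,6} → 5.
Cell (r6,c4): row 6 has {2,3,4,5,6}; column 4 has {2,3,4,5,6} → 1.
Cell (r5,c1): row 5 has {1,2,3,5,6}; column 1 has {1,2,3,5,6} → 4.

2 1 4 3 5 6 / 1 4 5 2 6 3 / 3 2 1 6 4 5 / 6 5 3 4 2 1 / 4 3 6 5 1 2 / 5 6 2 1 3 4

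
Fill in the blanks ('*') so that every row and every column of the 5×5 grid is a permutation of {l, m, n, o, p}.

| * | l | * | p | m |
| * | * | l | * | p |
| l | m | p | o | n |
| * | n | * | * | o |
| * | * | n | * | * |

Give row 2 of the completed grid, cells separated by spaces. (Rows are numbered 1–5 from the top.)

m o l n p

(r1,c3) = o
(r2,c2) = o
(r4,c3) = m
(r4,c4) = l
(r5,c2) = p
(r5,c4) = m
(r5,c5) = l
(r1,c1) = n
(r2,c1) = m
(r2,c4) = n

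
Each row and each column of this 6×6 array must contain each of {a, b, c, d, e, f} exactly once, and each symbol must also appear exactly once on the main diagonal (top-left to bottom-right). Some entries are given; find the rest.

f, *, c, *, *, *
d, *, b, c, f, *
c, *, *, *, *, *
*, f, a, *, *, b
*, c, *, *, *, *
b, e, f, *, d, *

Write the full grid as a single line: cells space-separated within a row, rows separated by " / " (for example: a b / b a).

f d c b e a / d a b c f e / c b e f a d / e f a d c b / a c d e b f / b e f a d c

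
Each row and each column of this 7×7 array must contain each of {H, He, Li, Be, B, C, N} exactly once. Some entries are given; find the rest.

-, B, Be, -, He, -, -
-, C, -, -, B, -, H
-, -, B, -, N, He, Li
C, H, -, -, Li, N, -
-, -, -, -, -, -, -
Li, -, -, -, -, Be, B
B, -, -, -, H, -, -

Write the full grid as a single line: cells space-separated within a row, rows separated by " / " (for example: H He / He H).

N B Be Li He H C / Be C N He B Li H / H Be B C N He Li / C H He B Li N Be / He Li C H Be B N / Li He H N C Be B / B N Li Be H C He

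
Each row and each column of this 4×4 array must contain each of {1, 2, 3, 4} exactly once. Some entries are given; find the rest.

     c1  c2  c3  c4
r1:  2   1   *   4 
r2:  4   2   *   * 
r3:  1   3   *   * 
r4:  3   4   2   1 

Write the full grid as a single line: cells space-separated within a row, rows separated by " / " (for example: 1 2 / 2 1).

2 1 3 4 / 4 2 1 3 / 1 3 4 2 / 3 4 2 1

row 1 has {1,2,4}; column 3 has {2} — only 3 is left for (r1,c3).
row 2 has {2,4}; column 3 has {2,3} — only 1 is left for (r2,c3).
row 2 has {1,2,4}; column 4 has {1,4} — only 3 is left for (r2,c4).
row 3 has {1,3}; column 3 has {1,2,3} — only 4 is left for (r3,c3).
row 3 has {1,3,4}; column 4 has {1,3,4} — only 2 is left for (r3,c4).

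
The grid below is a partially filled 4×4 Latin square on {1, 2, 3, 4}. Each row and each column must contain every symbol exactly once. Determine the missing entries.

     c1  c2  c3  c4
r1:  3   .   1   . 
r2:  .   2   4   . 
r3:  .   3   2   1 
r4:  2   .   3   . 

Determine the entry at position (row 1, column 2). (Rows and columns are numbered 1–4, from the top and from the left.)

(r1,c2) = 4

4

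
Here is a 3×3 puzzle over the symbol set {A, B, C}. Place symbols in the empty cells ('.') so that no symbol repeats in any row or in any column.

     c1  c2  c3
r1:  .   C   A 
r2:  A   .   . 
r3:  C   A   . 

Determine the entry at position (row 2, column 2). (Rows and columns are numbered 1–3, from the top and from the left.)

B

Cell (r1,c1): row 1 has {A,C}; column 1 has {A,C} → B.
Cell (r2,c2): row 2 has {A}; column 2 has {A,C} → B.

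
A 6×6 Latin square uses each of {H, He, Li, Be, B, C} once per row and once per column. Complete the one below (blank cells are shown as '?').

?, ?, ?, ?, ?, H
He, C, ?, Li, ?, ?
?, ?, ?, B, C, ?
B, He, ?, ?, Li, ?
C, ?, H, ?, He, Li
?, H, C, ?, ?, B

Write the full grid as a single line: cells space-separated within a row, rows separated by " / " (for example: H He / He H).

Be Li He C B H / He C B Li H Be / H Be Li B C He / B He Be H Li C / C B H Be He Li / Li H C He Be B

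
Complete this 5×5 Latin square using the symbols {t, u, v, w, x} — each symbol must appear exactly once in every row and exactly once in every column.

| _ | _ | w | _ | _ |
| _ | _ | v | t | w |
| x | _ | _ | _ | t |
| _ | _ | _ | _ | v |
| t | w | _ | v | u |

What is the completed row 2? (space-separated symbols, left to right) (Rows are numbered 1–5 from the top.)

u x v t w

At row 1, column 5: row 1 has {w}; column 5 has {t,u,v,w}; that leaves x.
At row 2, column 1: row 2 has {t,v,w}; column 1 has {t,x}; that leaves u.
At row 2, column 2: row 2 has {t,u,v,w}; column 2 has {w}; that leaves x.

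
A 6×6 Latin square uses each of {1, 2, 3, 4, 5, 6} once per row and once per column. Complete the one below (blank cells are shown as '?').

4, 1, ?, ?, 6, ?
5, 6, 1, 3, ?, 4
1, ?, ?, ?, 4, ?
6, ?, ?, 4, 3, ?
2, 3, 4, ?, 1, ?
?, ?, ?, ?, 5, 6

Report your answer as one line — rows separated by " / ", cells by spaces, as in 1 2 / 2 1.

4 1 3 5 6 2 / 5 6 1 3 2 4 / 1 5 6 2 4 3 / 6 2 5 4 3 1 / 2 3 4 6 1 5 / 3 4 2 1 5 6

(r2,c5): row 2 has {1,3,4,5,6}; column 5 has {1,3,4,5,6}, so it must be 2.
(r5,c6): row 5 has {1,2,3,4}; column 6 has {4,6}, so it must be 5.
(r6,c1): row 6 has {5,6}; column 1 has {1,2,4,5,6}, so it must be 3.
(r6,c3): row 6 has {3,5,6}; column 3 has {1,4}, so it must be 2.
(r6,c4): row 6 has {2,3,5,6}; column 4 has {3,4}, so it must be 1.
(r4,c3): row 4 has {3,4,6}; column 3 has {1,2,4}, so it must be 5.
(r5,c4): row 5 has {1,2,3,4,5}; column 4 has {1,3,4}, so it must be 6.
(r6,c2): row 6 has {1,2,3,5,6}; column 2 has {1,3,6}, so it must be 4.
(r1,c3): row 1 has {1,4,6}; column 3 has {1,2,4,5}, so it must be 3.
(r1,c6): row 1 has {1,3,4,6}; column 6 has {4,5,6}, so it must be 2.
(r3,c3): row 3 has {1,4}; column 3 has {1,2,3,4,5}, so it must be 6.
(r3,c6): row 3 has {1,4,6}; column 6 has {2,4,5,6}, so it must be 3.
(r4,c2): row 4 has {3,4,5,6}; column 2 has {1,3,4,6}, so it must be 2.
(r4,c6): row 4 has {2,3,4,5,6}; column 6 has {2,3,4,5,6}, so it must be 1.
(r1,c4): row 1 has {1,2,3,4,6}; column 4 has {1,3,4,6}, so it must be 5.
(r3,c2): row 3 has {1,3,4,6}; column 2 has {1,2,3,4,6}, so it must be 5.
(r3,c4): row 3 has {1,3,4,5,6}; column 4 has {1,3,4,5,6}, so it must be 2.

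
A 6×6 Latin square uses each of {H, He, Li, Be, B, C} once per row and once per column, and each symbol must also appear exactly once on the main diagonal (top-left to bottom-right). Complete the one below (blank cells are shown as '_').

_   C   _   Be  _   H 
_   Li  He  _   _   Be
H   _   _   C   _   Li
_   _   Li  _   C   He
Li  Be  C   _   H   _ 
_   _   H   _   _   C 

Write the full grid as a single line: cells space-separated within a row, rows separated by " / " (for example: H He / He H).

(r1,c3): row 1 has {H,Be,C}; column 3 has {H,He,Li,C}, so it must be B.
(r2,c5): row 2 has {He,Li,Be}; column 5 has {H,C}, so it must be B.
(r3,c3): row 3 has {H,Li,C}; column 3 has {H,He,Li,B,C}; the diagonal has {H,Li,C}, so it must be Be.
(r3,c5): row 3 has {H,Li,Be,C}; column 5 has {H,B,C}, so it must be He.
(r4,c4): row 4 has {He,Li,C}; column 4 has {Be,C}; the diagonal has {H,Li,Be,C}, so it must be B.
(r5,c4): row 5 has {H,Li,Be,C}; column 4 has {Be,B,C}, so it must be He.
(r5,c6): row 5 has {H,He,Li,Be,C}; column 6 has {H,He,Li,Be,C}, so it must be B.
(r6,c4): row 6 has {H,C}; column 4 has {He,Be,B,C}, so it must be Li.
(r6,c5): row 6 has {H,Li,C}; column 5 has {H,He,B,C}, so it must be Be.
(r1,c1): row 1 has {H,Be,B,C}; column 1 has {H,Li}; the diagonal has {H,Li,Be,B,C}, so it must be He.
(r1,c5): row 1 has {H,He,Be,B,C}; column 5 has {H,He,Be,B,C}, so it must be Li.
(r2,c1): row 2 has {He,Li,Be,B}; column 1 has {H,He,Li}, so it must be C.
(r2,c4): row 2 has {He,Li,Be,B,C}; column 4 has {He,Li,Be,B,C}, so it must be H.
(r3,c2): row 3 has {H,He,Li,Be,C}; column 2 has {Li,Be,C}, so it must be B.
(r4,c1): row 4 has {He,Li,B,C}; column 1 has {H,He,Li,C}, so it must be Be.
(r4,c2): row 4 has {He,Li,Be,B,C}; column 2 has {Li,Be,B,C}, so it must be H.
(r6,c1): row 6 has {H,Li,Be,C}; column 1 has {H,He,Li,Be,C}, so it must be B.
(r6,c2): row 6 has {H,Li,Be,B,C}; column 2 has {H,Li,Be,B,C}, so it must be He.

He C B Be Li H / C Li He H B Be / H B Be C He Li / Be H Li B C He / Li Be C He H B / B He H Li Be C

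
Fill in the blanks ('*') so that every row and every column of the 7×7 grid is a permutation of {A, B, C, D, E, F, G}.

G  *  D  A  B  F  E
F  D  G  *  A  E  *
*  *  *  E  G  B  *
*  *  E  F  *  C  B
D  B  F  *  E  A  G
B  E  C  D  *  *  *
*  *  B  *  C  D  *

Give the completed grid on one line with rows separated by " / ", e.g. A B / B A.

At row 1, column 2: row 1 has {A,B,D,E,F,G}; column 2 has {B,D,E}; that leaves C.
At row 2, column 7: row 2 has {A,D,E,F,G}; column 7 has {B,E,G}; that leaves C.
At row 3, column 3: row 3 has {B,E,G}; column 3 has {B,C,D,E,F,G}; that leaves A.
At row 4, column 1: row 4 has {B,C,E,F}; column 1 has {B,D,F,G}; that leaves A.
At row 4, column 2: row 4 has {A,B,C,E,F}; column 2 has {B,C,D,E}; that leaves G.
At row 4, column 5: row 4 has {A,B,C,E,F,G}; column 5 has {A,B,C,E,G}; that leaves D.
At row 5, column 4: row 5 has {A,B,D,E,F,G}; column 4 has {A,D,E,F}; that leaves C.
At row 6, column 5: row 6 has {B,C,D,E}; column 5 has {A,B,C,D,E,G}; that leaves F.
At row 6, column 6: row 6 has {B,C,D,E,F}; column 6 has {A,B,C,D,E,F}; that leaves G.
At row 6, column 7: row 6 has {B,C,D,E,F,G}; column 7 has {B,C,E,G}; that leaves A.
At row 7, column 1: row 7 has {B,C,D}; column 1 has {A,B,D,F,G}; that leaves E.
At row 7, column 4: row 7 has {B,C,D,E}; column 4 has {A,C,D,E,F}; that leaves G.
At row 7, column 7: row 7 has {B,C,D,E,G}; column 7 has {A,B,C,E,G}; that leaves F.
At row 2, column 4: row 2 has {A,C,D,E,F,G}; column 4 has {A,C,D,E,F,G}; that leaves B.
At row 3, column 1: row 3 has {A,B,E,G}; column 1 has {A,B,D,E,F,G}; that leaves C.
At row 3, column 2: row 3 has {A,B,C,E,G}; column 2 has {B,C,D,E,G}; that leaves F.
At row 3, column 7: row 3 has {A,B,C,E,F,G}; column 7 has {A,B,C,E,F,G}; that leaves D.
At row 7, column 2: row 7 has {B,C,D,E,F,G}; column 2 has {B,C,D,E,F,G}; that leaves A.

G C D A B F E / F D G B A E C / C F A E G B D / A G E F D C B / D B F C E A G / B E C D F G A / E A B G C D F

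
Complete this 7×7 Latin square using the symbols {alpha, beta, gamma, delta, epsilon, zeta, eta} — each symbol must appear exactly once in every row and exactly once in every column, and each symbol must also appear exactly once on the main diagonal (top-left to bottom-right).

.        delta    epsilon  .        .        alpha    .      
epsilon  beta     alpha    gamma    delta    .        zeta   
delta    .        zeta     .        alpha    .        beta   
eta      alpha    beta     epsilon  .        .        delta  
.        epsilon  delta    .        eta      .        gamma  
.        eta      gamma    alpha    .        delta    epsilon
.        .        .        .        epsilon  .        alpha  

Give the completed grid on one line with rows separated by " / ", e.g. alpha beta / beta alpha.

gamma delta epsilon beta zeta alpha eta / epsilon beta alpha gamma delta eta zeta / delta gamma zeta eta alpha epsilon beta / eta alpha beta epsilon gamma zeta delta / alpha epsilon delta zeta eta beta gamma / zeta eta gamma alpha beta delta epsilon / beta zeta eta delta epsilon gamma alpha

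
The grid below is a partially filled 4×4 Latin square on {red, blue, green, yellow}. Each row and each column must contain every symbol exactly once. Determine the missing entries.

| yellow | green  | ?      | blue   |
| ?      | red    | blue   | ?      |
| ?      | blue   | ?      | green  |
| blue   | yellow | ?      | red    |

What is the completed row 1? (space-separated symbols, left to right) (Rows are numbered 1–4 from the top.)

(r1,c3) = red

yellow green red blue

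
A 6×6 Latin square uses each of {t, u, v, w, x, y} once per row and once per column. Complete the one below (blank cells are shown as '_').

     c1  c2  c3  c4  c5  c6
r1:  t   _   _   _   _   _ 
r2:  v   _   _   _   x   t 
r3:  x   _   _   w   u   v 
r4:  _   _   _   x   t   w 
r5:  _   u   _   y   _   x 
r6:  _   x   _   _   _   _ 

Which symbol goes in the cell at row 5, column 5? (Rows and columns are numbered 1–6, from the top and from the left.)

(r2,c4): row 2 has {t,v,x}; column 4 has {w,x,y}, so it must be u.
(r5,c1): row 5 has {u,x,y}; column 1 has {t,v,x}, so it must be w.
(r5,c5): row 5 has {u,w,x,y}; column 5 has {t,u,x}, so it must be v.

v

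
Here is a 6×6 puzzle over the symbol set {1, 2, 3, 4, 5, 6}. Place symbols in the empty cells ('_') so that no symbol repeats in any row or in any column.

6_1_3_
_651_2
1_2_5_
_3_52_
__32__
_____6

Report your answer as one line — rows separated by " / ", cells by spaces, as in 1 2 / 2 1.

(r1,c4) = 4
(r1,c6) = 5
(r2,c5) = 4
(r3,c2) = 4
(r3,c6) = 3
(r4,c1) = 4
(r4,c3) = 6
(r4,c6) = 1
(r5,c1) = 5
(r5,c2) = 1
(r5,c5) = 6
(r5,c6) = 4
(r6,c3) = 4
(r6,c4) = 3
(r6,c5) = 1
(r1,c2) = 2
(r2,c1) = 3
(r3,c4) = 6
(r6,c1) = 2
(r6,c2) = 5

6 2 1 4 3 5 / 3 6 5 1 4 2 / 1 4 2 6 5 3 / 4 3 6 5 2 1 / 5 1 3 2 6 4 / 2 5 4 3 1 6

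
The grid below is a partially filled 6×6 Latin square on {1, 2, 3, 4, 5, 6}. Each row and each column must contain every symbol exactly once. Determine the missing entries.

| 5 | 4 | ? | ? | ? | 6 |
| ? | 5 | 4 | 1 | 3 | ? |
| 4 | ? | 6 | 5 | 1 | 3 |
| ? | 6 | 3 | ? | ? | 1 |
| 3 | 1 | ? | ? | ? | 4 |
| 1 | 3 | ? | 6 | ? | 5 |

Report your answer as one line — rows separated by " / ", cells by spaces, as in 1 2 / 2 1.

5 4 1 3 2 6 / 6 5 4 1 3 2 / 4 2 6 5 1 3 / 2 6 3 4 5 1 / 3 1 5 2 6 4 / 1 3 2 6 4 5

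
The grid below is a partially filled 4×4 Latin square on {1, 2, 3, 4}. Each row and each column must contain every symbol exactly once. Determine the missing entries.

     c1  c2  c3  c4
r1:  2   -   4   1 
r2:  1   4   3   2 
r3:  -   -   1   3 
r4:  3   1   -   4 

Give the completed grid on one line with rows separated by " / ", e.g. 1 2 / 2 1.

row 1 has {1,2,4}; column 2 has {1,4} — only 3 is left for (r1,c2).
row 3 has {1,3}; column 1 has {1,2,3} — only 4 is left for (r3,c1).
row 3 has {1,3,4}; column 2 has {1,3,4} — only 2 is left for (r3,c2).
row 4 has {1,3,4}; column 3 has {1,3,4} — only 2 is left for (r4,c3).

2 3 4 1 / 1 4 3 2 / 4 2 1 3 / 3 1 2 4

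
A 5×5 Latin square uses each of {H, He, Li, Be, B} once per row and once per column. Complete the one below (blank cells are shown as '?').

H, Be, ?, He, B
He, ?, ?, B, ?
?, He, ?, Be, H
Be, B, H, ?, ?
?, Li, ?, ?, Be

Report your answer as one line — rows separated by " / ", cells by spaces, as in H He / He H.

H Be Li He B / He H Be B Li / Li He B Be H / Be B H Li He / B Li He H Be

(r1,c3): row 1 has {H,He,Be,B}; column 3 has {H}, so it must be Li.
(r2,c2): row 2 has {He,B}; column 2 has {He,Li,Be,B}, so it must be H.
(r2,c3): row 2 has {H,He,B}; column 3 has {H,Li}, so it must be Be.
(r2,c5): row 2 has {H,He,Be,B}; column 5 has {H,Be,B}, so it must be Li.
(r3,c3): row 3 has {H,He,Be}; column 3 has {H,Li,Be}, so it must be B.
(r4,c4): row 4 has {H,Be,B}; column 4 has {He,Be,B}, so it must be Li.
(r4,c5): row 4 has {H,Li,Be,B}; column 5 has {H,Li,Be,B}, so it must be He.
(r5,c1): row 5 has {Li,Be}; column 1 has {H,He,Be}, so it must be B.
(r5,c3): row 5 has {Li,Be,B}; column 3 has {H,Li,Be,B}, so it must be He.
(r5,c4): row 5 has {He,Li,Be,B}; column 4 has {He,Li,Be,B}, so it must be H.
(r3,c1): row 3 has {H,He,Be,B}; column 1 has {H,He,Be,B}, so it must be Li.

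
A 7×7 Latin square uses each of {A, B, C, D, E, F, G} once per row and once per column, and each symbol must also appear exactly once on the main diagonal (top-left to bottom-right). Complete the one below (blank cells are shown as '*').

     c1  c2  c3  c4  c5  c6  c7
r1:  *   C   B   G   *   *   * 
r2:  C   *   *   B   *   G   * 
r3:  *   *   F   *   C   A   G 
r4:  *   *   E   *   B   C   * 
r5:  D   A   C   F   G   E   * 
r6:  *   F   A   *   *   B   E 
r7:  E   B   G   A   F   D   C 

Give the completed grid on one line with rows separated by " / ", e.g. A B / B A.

A C B G E F D / C E D B A G F / B D F E C A G / F G E D B C A / D A C F G E B / G F A C D B E / E B G A F D C

(r1,c1): row 1 has {B,C,G}; column 1 has {C,D,E}; the diagonal has {B,C,F,G}, so it must be A.
(r1,c6): row 1 has {A,B,C,G}; column 6 has {A,B,C,D,E,G}, so it must be F.
(r1,c7): row 1 has {A,B,C,F,G}; column 7 has {C,E,G}, so it must be D.
(r2,c3): row 2 has {B,C,G}; column 3 has {A,B,C,E,F,G}, so it must be D.
(r3,c1): row 3 has {A,C,F,G}; column 1 has {A,C,D,E}, so it must be B.
(r4,c4): row 4 has {B,C,E}; column 4 has {A,B,F,G}; the diagonal has {A,B,C,F,G}, so it must be D.
(r5,c7): row 5 has {A,C,D,E,F,G}; column 7 has {C,D,E,G}, so it must be B.
(r6,c1): row 6 has {A,B,E,F}; column 1 has {A,B,C,D,E}, so it must be G.
(r6,c4): row 6 has {A,B,E,F,G}; column 4 has {A,B,D,F,G}, so it must be C.
(r6,c5): row 6 has {A,B,C,E,F,G}; column 5 has {B,C,F,G}, so it must be D.
(r1,c5): row 1 has {A,B,C,D,F,G}; column 5 has {B,C,D,F,G}, so it must be E.
(r2,c2): row 2 has {B,C,D,G}; column 2 has {A,B,C,F}; the diagonal has {A,B,C,D,F,G}, so it must be E.
(r2,c5): row 2 has {B,C,D,E,G}; column 5 has {B,C,D,E,F,G}, so it must be A.
(r2,c7): row 2 has {A,B,C,D,E,G}; column 7 has {B,C,D,E,G}, so it must be F.
(r3,c2): row 3 has {A,B,C,F,G}; column 2 has {A,B,C,E,F}, so it must be D.
(r3,c4): row 3 has {A,B,C,D,F,G}; column 4 has {A,B,C,D,F,G}, so it must be E.
(r4,c1): row 4 has {B,C,D,E}; column 1 has {A,B,C,D,E,G}, so it must be F.
(r4,c2): row 4 has {B,C,D,E,F}; column 2 has {A,B,C,D,E,F}, so it must be G.
(r4,c7): row 4 has {B,C,D,E,F,G}; column 7 has {B,C,D,E,F,G}, so it must be A.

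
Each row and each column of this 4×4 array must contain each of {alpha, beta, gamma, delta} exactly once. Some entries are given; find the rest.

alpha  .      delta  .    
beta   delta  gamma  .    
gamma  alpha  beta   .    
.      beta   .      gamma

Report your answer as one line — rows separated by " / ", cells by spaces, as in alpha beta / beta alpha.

alpha gamma delta beta / beta delta gamma alpha / gamma alpha beta delta / delta beta alpha gamma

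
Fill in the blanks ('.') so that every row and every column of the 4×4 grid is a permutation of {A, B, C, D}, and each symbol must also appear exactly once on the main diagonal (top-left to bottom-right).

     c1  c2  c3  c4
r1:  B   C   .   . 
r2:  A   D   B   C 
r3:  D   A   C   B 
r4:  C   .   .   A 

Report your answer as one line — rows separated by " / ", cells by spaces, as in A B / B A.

B C A D / A D B C / D A C B / C B D A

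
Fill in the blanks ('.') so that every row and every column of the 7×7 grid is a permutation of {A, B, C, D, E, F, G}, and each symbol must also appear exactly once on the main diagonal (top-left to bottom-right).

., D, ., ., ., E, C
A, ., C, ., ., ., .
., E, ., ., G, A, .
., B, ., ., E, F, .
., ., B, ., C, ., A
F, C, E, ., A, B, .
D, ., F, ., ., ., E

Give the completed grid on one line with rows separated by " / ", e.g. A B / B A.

G D A B F E C / A F C E D G B / B E D C G A F / C B G A E F D / E G B F C D A / F C E D A B G / D A F G B C E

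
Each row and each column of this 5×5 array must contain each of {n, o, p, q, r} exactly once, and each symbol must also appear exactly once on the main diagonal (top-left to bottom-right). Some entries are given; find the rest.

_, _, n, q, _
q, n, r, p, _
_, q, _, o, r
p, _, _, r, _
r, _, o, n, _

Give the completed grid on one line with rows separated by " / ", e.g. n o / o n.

o r n q p / q n r p o / n q p o r / p o q r n / r p o n q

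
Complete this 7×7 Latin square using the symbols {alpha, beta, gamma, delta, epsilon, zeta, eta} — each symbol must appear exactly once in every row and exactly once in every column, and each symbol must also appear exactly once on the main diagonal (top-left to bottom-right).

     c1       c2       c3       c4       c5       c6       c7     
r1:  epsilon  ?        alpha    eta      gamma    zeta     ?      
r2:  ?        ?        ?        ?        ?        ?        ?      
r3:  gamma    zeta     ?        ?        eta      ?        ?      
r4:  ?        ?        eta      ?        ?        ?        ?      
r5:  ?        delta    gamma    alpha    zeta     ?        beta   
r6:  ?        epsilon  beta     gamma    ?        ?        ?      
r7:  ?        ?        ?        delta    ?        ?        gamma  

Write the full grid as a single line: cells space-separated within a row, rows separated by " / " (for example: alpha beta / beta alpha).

row 1 has {alpha,gamma,epsilon,zeta,eta}; column 2 has {delta,epsilon,zeta} — only beta is left for (r1,c2).
row 1 has {alpha,beta,gamma,epsilon,zeta,eta}; column 7 has {beta,gamma} — only delta is left for (r1,c7).
row 3 has {gamma,zeta,eta}; column 3 has {alpha,beta,gamma,eta}; the diagonal has {gamma,epsilon,zeta} — only delta is left for (r3,c3).
row 4 has {eta}; column 4 has {alpha,gamma,delta,eta}; the diagonal has {gamma,delta,epsilon,zeta} — only beta is left for (r4,c4).
row 5 has {alpha,beta,gamma,delta,zeta}; column 1 has {gamma,epsilon} — only eta is left for (r5,c1).
row 5 has {alpha,beta,gamma,delta,zeta,eta}; column 6 has {zeta} — only epsilon is left for (r5,c6).
row 3 has {gamma,delta,zeta,eta}; column 4 has {alpha,beta,gamma,delta,eta} — only epsilon is left for (r3,c4).
row 3 has {gamma,delta,epsilon,zeta,eta}; column 7 has {beta,gamma,delta} — only alpha is left for (r3,c7).
row 2 is empty so far; column 4 has {alpha,beta,gamma,delta,epsilon,eta} — only zeta is left for (r2,c4).
row 3 has {alpha,gamma,delta,epsilon,zeta,eta}; column 6 has {epsilon,zeta} — only beta is left for (r3,c6).
row 2 has {zeta}; column 3 has {alpha,beta,gamma,delta,eta} — only epsilon is left for (r2,c3).
row 2 has {epsilon,zeta}; column 7 has {alpha,beta,gamma,delta} — only eta is left for (r2,c7).
row 6 has {beta,gamma,epsilon}; column 7 has {alpha,beta,gamma,delta,eta} — only zeta is left for (r6,c7).
row 7 has {gamma,delta}; column 3 has {alpha,beta,gamma,delta,epsilon,eta} — only zeta is left for (r7,c3).
row 2 has {epsilon,zeta,eta}; column 2 has {beta,delta,epsilon,zeta}; the diagonal has {beta,gamma,delta,epsilon,zeta} — only alpha is left for (r2,c2).
row 4 has {beta,eta}; column 2 has {alpha,beta,delta,epsilon,zeta} — only gamma is left for (r4,c2).
row 4 has {beta,gamma,eta}; column 7 has {alpha,beta,gamma,delta,zeta,eta} — only epsilon is left for (r4,c7).
row 6 has {beta,gamma,epsilon,zeta}; column 6 has {beta,epsilon,zeta}; the diagonal has {alpha,beta,gamma,delta,epsilon,zeta} — only eta is left for (r6,c6).
row 7 has {gamma,delta,zeta}; column 2 has {alpha,beta,gamma,delta,epsilon,zeta} — only eta is left for (r7,c2).
row 7 has {gamma,delta,zeta,eta}; column 6 has {beta,epsilon,zeta,eta} — only alpha is left for (r7,c6).
row 4 has {beta,gamma,epsilon,eta}; column 6 has {alpha,beta,epsilon,zeta,eta} — only delta is left for (r4,c6).
row 7 has {alpha,gamma,delta,zeta,eta}; column 1 has {gamma,epsilon,eta} — only beta is left for (r7,c1).
row 7 has {alpha,beta,gamma,delta,zeta,eta}; column 5 has {gamma,zeta,eta} — only epsilon is left for (r7,c5).
row 2 has {alpha,epsilon,zeta,eta}; column 1 has {beta,gamma,epsilon,eta} — only delta is left for (r2,c1).
row 2 has {alpha,delta,epsilon,zeta,eta}; column 5 has {gamma,epsilon,zeta,eta} — only beta is left for (r2,c5).
row 2 has {alpha,beta,delta,epsilon,zeta,eta}; column 6 has {alpha,beta,delta,epsilon,zeta,eta} — only gamma is left for (r2,c6).
row 4 has {beta,gamma,delta,epsilon,eta}; column 5 has {beta,gamma,epsilon,zeta,eta} — only alpha is left for (r4,c5).
row 6 has {beta,gamma,epsilon,zeta,eta}; column 1 has {beta,gamma,delta,epsilon,eta} — only alpha is left for (r6,c1).
row 6 has {alpha,beta,gamma,epsilon,zeta,eta}; column 5 has {alpha,beta,gamma,epsilon,zeta,eta} — only delta is left for (r6,c5).
row 4 has {alpha,beta,gamma,delta,epsilon,eta}; column 1 has {alpha,beta,gamma,delta,epsilon,eta} — only zeta is left for (r4,c1).

epsilon beta alpha eta gamma zeta delta / delta alpha epsilon zeta beta gamma eta / gamma zeta delta epsilon eta beta alpha / zeta gamma eta beta alpha delta epsilon / eta delta gamma alpha zeta epsilon beta / alpha epsilon beta gamma delta eta zeta / beta eta zeta delta epsilon alpha gamma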